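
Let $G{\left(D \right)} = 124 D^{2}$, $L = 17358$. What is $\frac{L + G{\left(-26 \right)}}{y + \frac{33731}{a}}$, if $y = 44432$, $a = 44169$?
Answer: $\frac{4469107758}{1962550739} \approx 2.2772$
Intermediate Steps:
$\frac{L + G{\left(-26 \right)}}{y + \frac{33731}{a}} = \frac{17358 + 124 \left(-26\right)^{2}}{44432 + \frac{33731}{44169}} = \frac{17358 + 124 \cdot 676}{44432 + 33731 \cdot \frac{1}{44169}} = \frac{17358 + 83824}{44432 + \frac{33731}{44169}} = \frac{101182}{\frac{1962550739}{44169}} = 101182 \cdot \frac{44169}{1962550739} = \frac{4469107758}{1962550739}$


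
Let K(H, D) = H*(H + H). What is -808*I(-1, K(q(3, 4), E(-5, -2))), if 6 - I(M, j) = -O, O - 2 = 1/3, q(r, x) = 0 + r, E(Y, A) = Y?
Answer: -20200/3 ≈ -6733.3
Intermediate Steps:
q(r, x) = r
O = 7/3 (O = 2 + 1/3 = 2 + ⅓ = 7/3 ≈ 2.3333)
K(H, D) = 2*H² (K(H, D) = H*(2*H) = 2*H²)
I(M, j) = 25/3 (I(M, j) = 6 - (-1)*7/3 = 6 - 1*(-7/3) = 6 + 7/3 = 25/3)
-808*I(-1, K(q(3, 4), E(-5, -2))) = -808*25/3 = -20200/3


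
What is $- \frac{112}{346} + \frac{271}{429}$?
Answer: $\frac{22859}{74217} \approx 0.308$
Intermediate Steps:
$- \frac{112}{346} + \frac{271}{429} = \left(-112\right) \frac{1}{346} + 271 \cdot \frac{1}{429} = - \frac{56}{173} + \frac{271}{429} = \frac{22859}{74217}$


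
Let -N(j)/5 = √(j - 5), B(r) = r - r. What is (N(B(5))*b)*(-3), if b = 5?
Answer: 75*I*√5 ≈ 167.71*I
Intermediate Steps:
B(r) = 0
N(j) = -5*√(-5 + j) (N(j) = -5*√(j - 5) = -5*√(-5 + j))
(N(B(5))*b)*(-3) = (-5*√(-5 + 0)*5)*(-3) = (-5*I*√5*5)*(-3) = -25*I*√5*(-3) = 75*I*√5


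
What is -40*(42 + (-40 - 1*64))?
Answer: 2480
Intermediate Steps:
-40*(42 + (-40 - 1*64)) = -40*(42 + (-40 - 64)) = -40*(42 - 104) = -40*(-62) = 2480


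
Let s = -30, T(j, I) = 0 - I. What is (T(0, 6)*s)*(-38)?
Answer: -6840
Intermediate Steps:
T(j, I) = -I
(T(0, 6)*s)*(-38) = (-1*6*(-30))*(-38) = -6*(-30)*(-38) = 180*(-38) = -6840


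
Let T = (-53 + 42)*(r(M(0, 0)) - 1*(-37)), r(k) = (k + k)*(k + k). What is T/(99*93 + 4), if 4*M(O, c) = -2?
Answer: -418/9211 ≈ -0.045381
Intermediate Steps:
M(O, c) = -½ (M(O, c) = (¼)*(-2) = -½)
r(k) = 4*k² (r(k) = (2*k)*(2*k) = 4*k²)
T = -418 (T = (-53 + 42)*(4*(-½)² - 1*(-37)) = -11*(4*(¼) + 37) = -11*(1 + 37) = -11*38 = -418)
T/(99*93 + 4) = -418/(99*93 + 4) = -418/(9207 + 4) = -418/9211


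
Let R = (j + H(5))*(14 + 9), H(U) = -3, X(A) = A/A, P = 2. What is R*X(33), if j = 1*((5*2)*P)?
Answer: 391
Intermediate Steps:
X(A) = 1
j = 20 (j = 1*((5*2)*2) = 1*(10*2) = 1*20 = 20)
R = 391 (R = (20 - 3)*(14 + 9) = 17*23 = 391)
R*X(33) = 391*1 = 391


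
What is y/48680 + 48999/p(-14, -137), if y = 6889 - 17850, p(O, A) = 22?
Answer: 1192515089/535480 ≈ 2227.0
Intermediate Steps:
y = -10961
y/48680 + 48999/p(-14, -137) = -10961/48680 + 48999/22 = 1192515089/535480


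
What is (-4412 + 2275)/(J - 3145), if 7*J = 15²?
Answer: 14959/21790 ≈ 0.68651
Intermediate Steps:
J = 225/7 (J = (⅐)*15² = (⅐)*225 = 225/7 ≈ 32.143)
(-4412 + 2275)/(J - 3145) = (-4412 + 2275)/(225/7 - 3145) = -2137/(-21790/7) = -2137*(-7/21790) = 14959/21790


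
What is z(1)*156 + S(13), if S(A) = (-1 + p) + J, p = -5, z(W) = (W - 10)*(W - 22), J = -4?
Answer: 29474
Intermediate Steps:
z(W) = (-22 + W)*(-10 + W) (z(W) = (-10 + W)*(-22 + W) = (-22 + W)*(-10 + W))
S(A) = -10 (S(A) = (-1 - 5) - 4 = -6 - 4 = -10)
z(1)*156 + S(13) = (220 + 1**2 - 32*1)*156 - 10 = (220 + 1 - 32)*156 - 10 = 189*156 - 10 = 29484 - 10 = 29474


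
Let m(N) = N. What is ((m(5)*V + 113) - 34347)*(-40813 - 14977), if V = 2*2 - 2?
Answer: 1909356960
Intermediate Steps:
V = 2 (V = 4 - 2 = 2)
((m(5)*V + 113) - 34347)*(-40813 - 14977) = ((5*2 + 113) - 34347)*(-40813 - 14977) = ((10 + 113) - 34347)*(-55790) = (123 - 34347)*(-55790) = -34224*(-55790) = 1909356960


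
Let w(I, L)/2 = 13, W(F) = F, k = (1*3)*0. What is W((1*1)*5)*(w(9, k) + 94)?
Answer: 600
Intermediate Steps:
k = 0 (k = 3*0 = 0)
w(I, L) = 26 (w(I, L) = 2*13 = 26)
W((1*1)*5)*(w(9, k) + 94) = ((1*1)*5)*(26 + 94) = (1*5)*120 = 5*120 = 600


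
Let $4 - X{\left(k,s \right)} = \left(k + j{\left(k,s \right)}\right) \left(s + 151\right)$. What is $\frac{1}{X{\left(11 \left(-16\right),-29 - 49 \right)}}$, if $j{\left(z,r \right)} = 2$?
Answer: $\frac{1}{12706} \approx 7.8703 \cdot 10^{-5}$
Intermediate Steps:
$X{\left(k,s \right)} = 4 - \left(2 + k\right) \left(151 + s\right)$ ($X{\left(k,s \right)} = 4 - \left(k + 2\right) \left(s + 151\right) = 4 - \left(2 + k\right) \left(151 + s\right)$)
$\frac{1}{X{\left(11 \left(-16\right),-29 - 49 \right)}} = \frac{1}{-298 - 151 \cdot 11 \left(-16\right) - 2 \left(-29 - 49\right) - 11 \left(-16\right) \left(-29 - 49\right)} = \frac{1}{-298 - -26576 - 2 \left(-29 - 49\right) - - 176 \left(-29 - 49\right)} = \frac{1}{-298 + 26576 - -156 - \left(-176\right) \left(-78\right)} = \frac{1}{-298 + 26576 + 156 - 13728} = \frac{1}{12706}$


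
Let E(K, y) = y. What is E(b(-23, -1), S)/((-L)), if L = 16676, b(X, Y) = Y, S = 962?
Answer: -481/8338 ≈ -0.057688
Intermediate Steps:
E(b(-23, -1), S)/((-L)) = 962/((-1*16676)) = 962/(-16676) = 962*(-1/16676) = -481/8338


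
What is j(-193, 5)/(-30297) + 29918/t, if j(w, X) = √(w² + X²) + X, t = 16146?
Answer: 151057486/81529227 - √37274/30297 ≈ 1.8464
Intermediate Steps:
j(w, X) = X + √(X² + w²) (j(w, X) = √(X² + w²) + X = X + √(X² + w²))
j(-193, 5)/(-30297) + 29918/t = (5 + √(5² + (-193)²))/(-30297) + 29918/16146 = (5 + √(25 + 37249))*(-1/30297) + 29918*(1/16146) = (5 + √37274)*(-1/30297) + 14959/8073 = (-5/30297 - √37274/30297) + 14959/8073 = 151057486/81529227 - √37274/30297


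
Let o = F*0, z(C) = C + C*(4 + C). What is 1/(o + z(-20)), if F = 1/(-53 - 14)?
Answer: 1/300 ≈ 0.0033333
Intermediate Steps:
F = -1/67 (F = 1/(-67) = -1/67 ≈ -0.014925)
o = 0 (o = -1/67*0 = 0)
1/(o + z(-20)) = 1/(0 - 20*(5 - 20)) = 1/(0 - 20*(-15)) = 1/(0 + 300) = 1/300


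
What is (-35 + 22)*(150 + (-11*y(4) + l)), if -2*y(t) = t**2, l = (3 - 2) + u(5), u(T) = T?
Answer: -3172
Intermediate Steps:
l = 6 (l = (3 - 2) + 5 = 1 + 5 = 6)
y(t) = -t**2/2
(-35 + 22)*(150 + (-11*y(4) + l)) = (-35 + 22)*(150 + (-(-11)*4**2/2 + 6)) = -13*(150 + (-(-11)*16/2 + 6)) = -13*(150 + (-11*(-8) + 6)) = -13*(150 + (88 + 6)) = -13*(150 + 94) = -13*244 = -3172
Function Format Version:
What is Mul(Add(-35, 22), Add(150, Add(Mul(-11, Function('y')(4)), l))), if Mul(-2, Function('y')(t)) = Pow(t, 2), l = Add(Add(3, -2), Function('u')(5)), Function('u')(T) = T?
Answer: -3172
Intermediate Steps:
l = 6 (l = Add(Add(3, -2), 5) = Add(1, 5) = 6)
Function('y')(t) = Mul(Rational(-1, 2), Pow(t, 2))
Mul(Add(-35, 22), Add(150, Add(Mul(-11, Function('y')(4)), l))) = Mul(Add(-35, 22), Add(150, Add(Mul(-11, Mul(Rational(-1, 2), Pow(4, 2))), 6))) = Mul(-13, Add(150, Add(Mul(-11, Mul(Rational(-1, 2), 16)), 6))) = Mul(-13, Add(150, Add(Mul(-11, -8), 6))) = Mul(-13, Add(150, Add(88, 6))) = Mul(-13, Add(150, 94)) = Mul(-13, 244) = -3172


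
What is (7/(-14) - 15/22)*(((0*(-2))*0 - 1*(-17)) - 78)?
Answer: 793/11 ≈ 72.091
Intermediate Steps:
(7/(-14) - 15/22)*(((0*(-2))*0 - 1*(-17)) - 78) = (7*(-1/14) - 15*1/22)*((0*0 + 17) - 78) = (-½ - 15/22)*((0 + 17) - 78) = -13*(17 - 78)/11 = -13/11*(-61) = 793/11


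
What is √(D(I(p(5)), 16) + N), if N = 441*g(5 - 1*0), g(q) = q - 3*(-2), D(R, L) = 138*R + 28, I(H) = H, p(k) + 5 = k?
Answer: √4879 ≈ 69.850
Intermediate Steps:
p(k) = -5 + k
D(R, L) = 28 + 138*R
g(q) = 6 + q (g(q) = q + 6 = 6 + q)
N = 4851 (N = 441*(6 + (5 - 1*0)) = 441*(6 + (5 + 0)) = 441*(6 + 5) = 441*11 = 4851)
√(D(I(p(5)), 16) + N) = √((28 + 138*(-5 + 5)) + 4851) = √((28 + 138*0) + 4851) = √((28 + 0) + 4851) = √(28 + 4851) = √4879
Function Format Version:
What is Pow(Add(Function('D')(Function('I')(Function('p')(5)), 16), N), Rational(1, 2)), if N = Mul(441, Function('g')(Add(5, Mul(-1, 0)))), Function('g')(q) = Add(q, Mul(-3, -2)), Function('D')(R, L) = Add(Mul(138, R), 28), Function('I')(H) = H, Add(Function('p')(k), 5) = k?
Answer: Pow(4879, Rational(1, 2)) ≈ 69.850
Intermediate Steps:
Function('p')(k) = Add(-5, k)
Function('D')(R, L) = Add(28, Mul(138, R))
Function('g')(q) = Add(6, q) (Function('g')(q) = Add(q, 6) = Add(6, q))
N = 4851 (N = Mul(441, Add(6, Add(5, Mul(-1, 0)))) = Mul(441, Add(6, Add(5, 0))) = Mul(441, Add(6, 5)) = Mul(441, 11) = 4851)
Pow(Add(Function('D')(Function('I')(Function('p')(5)), 16), N), Rational(1, 2)) = Pow(Add(Add(28, Mul(138, Add(-5, 5))), 4851), Rational(1, 2)) = Pow(Add(Add(28, Mul(138, 0)), 4851), Rational(1, 2)) = Pow(Add(Add(28, 0), 4851), Rational(1, 2)) = Pow(Add(28, 4851), Rational(1, 2)) = Pow(4879, Rational(1, 2))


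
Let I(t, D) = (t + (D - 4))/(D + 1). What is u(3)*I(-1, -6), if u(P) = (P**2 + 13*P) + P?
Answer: 561/5 ≈ 112.20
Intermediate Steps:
I(t, D) = (-4 + D + t)/(1 + D) (I(t, D) = (t + (-4 + D))/(1 + D) = (-4 + D + t)/(1 + D))
u(P) = P**2 + 14*P
u(3)*I(-1, -6) = (3*(14 + 3))*((-4 - 6 - 1)/(1 - 6)) = (3*17)*(-11/(-5)) = 51*(-1/5*(-11)) = 51*(11/5) = 561/5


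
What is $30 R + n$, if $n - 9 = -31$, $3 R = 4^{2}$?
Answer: $138$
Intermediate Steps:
$R = \frac{16}{3}$ ($R = \frac{4^{2}}{3} = \frac{1}{3} \cdot 16 = \frac{16}{3} \approx 5.3333$)
$n = -22$ ($n = 9 - 31 = -22$)
$30 R + n = 30 \cdot \frac{16}{3} - 22 = 160 - 22 = 138$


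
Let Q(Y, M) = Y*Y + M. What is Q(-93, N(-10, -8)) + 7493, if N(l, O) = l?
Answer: 16132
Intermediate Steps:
Q(Y, M) = M + Y**2 (Q(Y, M) = Y**2 + M = M + Y**2)
Q(-93, N(-10, -8)) + 7493 = (-10 + (-93)**2) + 7493 = (-10 + 8649) + 7493 = 8639 + 7493 = 16132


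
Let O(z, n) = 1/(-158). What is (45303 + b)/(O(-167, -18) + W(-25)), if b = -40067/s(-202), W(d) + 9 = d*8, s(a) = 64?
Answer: -225886675/1056736 ≈ -213.76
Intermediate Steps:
O(z, n) = -1/158
W(d) = -9 + 8*d (W(d) = -9 + d*8 = -9 + 8*d)
b = -40067/64 ≈ -626.05
(45303 + b)/(O(-167, -18) + W(-25)) = (45303 - 40067/64)/(-1/158 + (-9 + 8*(-25))) = 2859325/(64*(-1/158 + (-9 - 200))) = 2859325/(64*(-1/158 - 209)) = 2859325/(64*(-33023/158)) = (2859325/64)*(-158/33023) = -225886675/1056736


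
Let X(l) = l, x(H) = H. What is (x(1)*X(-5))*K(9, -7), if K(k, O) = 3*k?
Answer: -135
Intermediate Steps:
(x(1)*X(-5))*K(9, -7) = (1*(-5))*(3*9) = -5*27 = -135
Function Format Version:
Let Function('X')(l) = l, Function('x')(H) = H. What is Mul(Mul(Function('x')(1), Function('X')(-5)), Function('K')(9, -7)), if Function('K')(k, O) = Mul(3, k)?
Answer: -135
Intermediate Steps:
Mul(Mul(Function('x')(1), Function('X')(-5)), Function('K')(9, -7)) = Mul(Mul(1, -5), Mul(3, 9)) = Mul(-5, 27) = -135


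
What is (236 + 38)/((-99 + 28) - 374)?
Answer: -274/445 ≈ -0.61573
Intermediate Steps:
(236 + 38)/((-99 + 28) - 374) = 274/(-71 - 374) = 274/(-445) = 274*(-1/445) = -274/445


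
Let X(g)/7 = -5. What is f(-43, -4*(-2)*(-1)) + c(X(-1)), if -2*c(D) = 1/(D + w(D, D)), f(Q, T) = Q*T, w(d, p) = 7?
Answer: 19265/56 ≈ 344.02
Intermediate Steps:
X(g) = -35 (X(g) = 7*(-5) = -35)
c(D) = -1/(2*(7 + D)) (c(D) = -1/(2*(D + 7)) = -1/(2*(7 + D)))
f(-43, -4*(-2)*(-1)) + c(X(-1)) = -43*(-4*(-2))*(-1) - 1/(14 + 2*(-35)) = -344*(-1) - 1/(14 - 70) = -43*(-8) - 1/(-56) = 344 - 1*(-1/56) = 344 + 1/56 = 19265/56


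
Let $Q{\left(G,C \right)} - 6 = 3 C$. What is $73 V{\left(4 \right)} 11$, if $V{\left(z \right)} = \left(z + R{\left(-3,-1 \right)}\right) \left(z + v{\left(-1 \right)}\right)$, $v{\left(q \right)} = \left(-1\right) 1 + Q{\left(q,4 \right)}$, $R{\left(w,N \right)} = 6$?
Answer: $168630$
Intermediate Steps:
$Q{\left(G,C \right)} = 6 + 3 C$
$v{\left(q \right)} = 17$ ($v{\left(q \right)} = \left(-1\right) 1 + \left(6 + 3 \cdot 4\right) = -1 + \left(6 + 12\right) = -1 + 18 = 17$)
$V{\left(z \right)} = \left(6 + z\right) \left(17 + z\right)$ ($V{\left(z \right)} = \left(z + 6\right) \left(z + 17\right) = \left(6 + z\right) \left(17 + z\right)$)
$73 V{\left(4 \right)} 11 = 73 \left(102 + 4^{2} + 23 \cdot 4\right) 11 = 73 \left(102 + 16 + 92\right) 11 = 73 \cdot 210 \cdot 11 = 15330 \cdot 11 = 168630$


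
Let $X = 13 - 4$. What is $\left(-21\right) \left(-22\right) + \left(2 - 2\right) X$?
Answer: $462$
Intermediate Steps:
$X = 9$ ($X = 13 - 4 = 9$)
$\left(-21\right) \left(-22\right) + \left(2 - 2\right) X = \left(-21\right) \left(-22\right) + \left(2 - 2\right) 9 = 462 + 0 \cdot 9 = 462 + 0 = 462$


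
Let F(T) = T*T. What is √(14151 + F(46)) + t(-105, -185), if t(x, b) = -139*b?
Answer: 25715 + √16267 ≈ 25843.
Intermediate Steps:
F(T) = T²
√(14151 + F(46)) + t(-105, -185) = √(14151 + 46²) - 139*(-185) = √(14151 + 2116) + 25715 = √16267 + 25715 = 25715 + √16267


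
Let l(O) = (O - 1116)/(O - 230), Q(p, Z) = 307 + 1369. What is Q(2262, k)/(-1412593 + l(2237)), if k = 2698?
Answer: -1681866/1417536515 ≈ -0.0011865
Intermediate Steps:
Q(p, Z) = 1676
l(O) = (-1116 + O)/(-230 + O)
Q(2262, k)/(-1412593 + l(2237)) = 1676/(-1412593 + (-1116 + 2237)/(-230 + 2237)) = 1676/(-1412593 + 1121/2007) = 1676/(-2835073030/2007) = 1676*(-2007/2835073030) = -1681866/1417536515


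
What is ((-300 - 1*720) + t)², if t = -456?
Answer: 2178576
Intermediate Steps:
((-300 - 1*720) + t)² = ((-300 - 1*720) - 456)² = ((-300 - 720) - 456)² = (-1020 - 456)² = (-1476)² = 2178576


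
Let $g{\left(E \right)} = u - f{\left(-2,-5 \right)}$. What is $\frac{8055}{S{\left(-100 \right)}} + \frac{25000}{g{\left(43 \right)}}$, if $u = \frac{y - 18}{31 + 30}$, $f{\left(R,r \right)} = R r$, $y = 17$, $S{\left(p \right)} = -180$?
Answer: $- \frac{6209369}{2444} \approx -2540.7$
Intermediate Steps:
$u = - \frac{1}{61}$ ($u = \frac{17 - 18}{31 + 30} = - \frac{1}{61} \approx -0.016393$)
$g{\left(E \right)} = - \frac{611}{61}$ ($g{\left(E \right)} = - \frac{1}{61} - \left(-2\right) \left(-5\right) = - \frac{1}{61} - 10 = - \frac{611}{61}$)
$\frac{8055}{S{\left(-100 \right)}} + \frac{25000}{g{\left(43 \right)}} = \frac{8055}{-180} + \frac{25000}{- \frac{611}{61}} = 8055 \left(- \frac{1}{180}\right) + 25000 \left(- \frac{61}{611}\right) = - \frac{179}{4} - \frac{1525000}{611} = - \frac{6209369}{2444}$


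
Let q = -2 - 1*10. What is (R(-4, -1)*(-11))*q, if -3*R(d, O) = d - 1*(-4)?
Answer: 0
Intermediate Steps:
q = -12 (q = -2 - 10 = -12)
R(d, O) = -4/3 - d/3 (R(d, O) = -(d - 1*(-4))/3 = -(d + 4)/3 = -(4 + d)/3 = -4/3 - d/3)
(R(-4, -1)*(-11))*q = ((-4/3 - ⅓*(-4))*(-11))*(-12) = ((-4/3 + 4/3)*(-11))*(-12) = (0*(-11))*(-12) = 0*(-12) = 0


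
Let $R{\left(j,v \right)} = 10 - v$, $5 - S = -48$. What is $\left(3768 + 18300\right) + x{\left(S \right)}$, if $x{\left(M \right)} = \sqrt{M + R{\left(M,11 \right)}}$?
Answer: $22068 + 2 \sqrt{13} \approx 22075.0$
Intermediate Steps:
$S = 53$ ($S = 5 - -48 = 5 + 48 = 53$)
$x{\left(M \right)} = \sqrt{-1 + M}$ ($x{\left(M \right)} = \sqrt{M + \left(10 - 11\right)} = \sqrt{M - 1} = \sqrt{-1 + M}$)
$\left(3768 + 18300\right) + x{\left(S \right)} = \left(3768 + 18300\right) + \sqrt{-1 + 53} = 22068 + \sqrt{52} = 22068 + 2 \sqrt{13}$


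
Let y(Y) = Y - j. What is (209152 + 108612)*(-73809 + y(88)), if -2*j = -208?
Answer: -23458927300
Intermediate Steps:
j = 104 (j = -½*(-208) = 104)
y(Y) = -104 + Y (y(Y) = Y - 1*104 = Y - 104 = -104 + Y)
(209152 + 108612)*(-73809 + y(88)) = (209152 + 108612)*(-73809 + (-104 + 88)) = 317764*(-73809 - 16) = 317764*(-73825) = -23458927300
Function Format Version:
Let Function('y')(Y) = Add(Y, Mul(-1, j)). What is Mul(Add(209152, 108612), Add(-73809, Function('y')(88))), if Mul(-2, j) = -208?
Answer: -23458927300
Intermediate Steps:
j = 104 (j = Mul(Rational(-1, 2), -208) = 104)
Function('y')(Y) = Add(-104, Y) (Function('y')(Y) = Add(Y, Mul(-1, 104)) = Add(Y, -104) = Add(-104, Y))
Mul(Add(209152, 108612), Add(-73809, Function('y')(88))) = Mul(Add(209152, 108612), Add(-73809, Add(-104, 88))) = Mul(317764, Add(-73809, -16)) = Mul(317764, -73825) = -23458927300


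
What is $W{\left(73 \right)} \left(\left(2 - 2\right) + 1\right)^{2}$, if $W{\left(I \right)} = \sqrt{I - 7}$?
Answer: $\sqrt{66} \approx 8.124$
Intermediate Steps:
$W{\left(I \right)} = \sqrt{-7 + I}$
$W{\left(73 \right)} \left(\left(2 - 2\right) + 1\right)^{2} = \sqrt{-7 + 73} \left(\left(2 - 2\right) + 1\right)^{2} = \sqrt{66} \left(\left(2 - 2\right) + 1\right)^{2} = \sqrt{66} \left(0 + 1\right)^{2} = \sqrt{66} \cdot 1^{2} = \sqrt{66} \cdot 1 = \sqrt{66}$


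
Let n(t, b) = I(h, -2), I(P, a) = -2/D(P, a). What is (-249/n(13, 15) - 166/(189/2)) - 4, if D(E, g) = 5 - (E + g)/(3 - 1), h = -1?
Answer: 607441/756 ≈ 803.49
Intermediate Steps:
D(E, g) = 5 - E/2 - g/2 (D(E, g) = 5 - (E + g)/2 = 5 - (E/2 + g/2) = 5 + (-E/2 - g/2) = 5 - E/2 - g/2)
I(P, a) = -2/(5 - P/2 - a/2)
n(t, b) = -4/13 (n(t, b) = 4/(-10 - 1 - 2) = 4/(-13) = 4*(-1/13) = -4/13)
(-249/n(13, 15) - 166/(189/2)) - 4 = (-249/(-4/13) - 166/(189/2)) - 4 = (-249*(-13/4) - 166/(189*(1/2))) - 4 = (3237/4 - 166/189/2) - 4 = (3237/4 - 166*2/189) - 4 = (3237/4 - 332/189) - 4 = 610465/756 - 4 = 607441/756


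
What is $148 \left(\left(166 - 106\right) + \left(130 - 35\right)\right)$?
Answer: $22940$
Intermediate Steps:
$148 \left(\left(166 - 106\right) + \left(130 - 35\right)\right) = 148 \left(60 + \left(130 - 35\right)\right) = 148 \left(60 + 95\right) = 148 \cdot 155 = 22940$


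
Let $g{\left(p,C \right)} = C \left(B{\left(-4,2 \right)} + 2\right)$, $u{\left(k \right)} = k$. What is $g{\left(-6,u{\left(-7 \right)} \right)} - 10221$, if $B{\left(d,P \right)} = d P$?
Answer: $-10179$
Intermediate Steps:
$B{\left(d,P \right)} = P d$
$g{\left(p,C \right)} = - 6 C$ ($g{\left(p,C \right)} = C \left(2 \left(-4\right) + 2\right) = C \left(-8 + 2\right) = C \left(-6\right) = - 6 C$)
$g{\left(-6,u{\left(-7 \right)} \right)} - 10221 = \left(-6\right) \left(-7\right) - 10221 = 42 - 10221 = -10179$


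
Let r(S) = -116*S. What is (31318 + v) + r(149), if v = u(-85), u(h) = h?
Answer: 13949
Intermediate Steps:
v = -85
(31318 + v) + r(149) = (31318 - 85) - 116*149 = 31233 - 17284 = 13949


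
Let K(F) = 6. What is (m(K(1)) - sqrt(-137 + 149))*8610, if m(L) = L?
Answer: 51660 - 17220*sqrt(3) ≈ 21834.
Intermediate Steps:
(m(K(1)) - sqrt(-137 + 149))*8610 = (6 - sqrt(-137 + 149))*8610 = (6 - sqrt(12))*8610 = (6 - 2*sqrt(3))*8610 = 51660 - 17220*sqrt(3)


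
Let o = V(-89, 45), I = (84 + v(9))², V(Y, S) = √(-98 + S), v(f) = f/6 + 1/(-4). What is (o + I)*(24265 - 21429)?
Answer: 82443229/4 + 2836*I*√53 ≈ 2.0611e+7 + 20646.0*I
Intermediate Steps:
v(f) = -¼ + f/6 (v(f) = f*(⅙) + 1*(-¼) = f/6 - ¼ = -¼ + f/6)
I = 116281/16 (I = (84 + (-¼ + (⅙)*9))² = (84 + (-¼ + 3/2))² = (84 + 5/4)² = (341/4)² = 116281/16 ≈ 7267.6)
o = I*√53 (o = √(-98 + 45) = √(-53) = I*√53 ≈ 7.2801*I)
(o + I)*(24265 - 21429) = (I*√53 + 116281/16)*(24265 - 21429) = (116281/16 + I*√53)*2836 = 82443229/4 + 2836*I*√53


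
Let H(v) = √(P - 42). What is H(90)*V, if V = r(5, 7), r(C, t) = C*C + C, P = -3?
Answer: 90*I*√5 ≈ 201.25*I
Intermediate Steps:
r(C, t) = C + C² (r(C, t) = C² + C = C + C²)
V = 30 (V = 5*(1 + 5) = 5*6 = 30)
H(v) = 3*I*√5 (H(v) = √(-3 - 42) = √(-45) = 3*I*√5)
H(90)*V = (3*I*√5)*30 = 90*I*√5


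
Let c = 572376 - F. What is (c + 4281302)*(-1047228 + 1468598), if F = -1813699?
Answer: 2809432646490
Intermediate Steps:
c = 2386075 (c = 572376 - 1*(-1813699) = 572376 + 1813699 = 2386075)
(c + 4281302)*(-1047228 + 1468598) = (2386075 + 4281302)*(-1047228 + 1468598) = 6667377*421370 = 2809432646490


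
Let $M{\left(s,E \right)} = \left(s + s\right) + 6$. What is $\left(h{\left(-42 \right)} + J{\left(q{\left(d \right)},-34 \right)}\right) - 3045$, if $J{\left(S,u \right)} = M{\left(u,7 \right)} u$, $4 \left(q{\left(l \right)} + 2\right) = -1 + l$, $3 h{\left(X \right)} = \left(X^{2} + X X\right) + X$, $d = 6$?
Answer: $225$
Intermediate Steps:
$h{\left(X \right)} = \frac{X}{3} + \frac{2 X^{2}}{3}$ ($h{\left(X \right)} = \frac{\left(X^{2} + X X\right) + X}{3} = \frac{\left(X^{2} + X^{2}\right) + X}{3} = \frac{2 X^{2} + X}{3} = \frac{X + 2 X^{2}}{3} = \frac{X}{3} + \frac{2 X^{2}}{3}$)
$M{\left(s,E \right)} = 6 + 2 s$ ($M{\left(s,E \right)} = 2 s + 6 = 6 + 2 s$)
$q{\left(l \right)} = - \frac{9}{4} + \frac{l}{4}$ ($q{\left(l \right)} = -2 + \frac{-1 + l}{4} = -2 + \left(- \frac{1}{4} + \frac{l}{4}\right) = - \frac{9}{4} + \frac{l}{4}$)
$J{\left(S,u \right)} = u \left(6 + 2 u\right)$ ($J{\left(S,u \right)} = \left(6 + 2 u\right) u = u \left(6 + 2 u\right)$)
$\left(h{\left(-42 \right)} + J{\left(q{\left(d \right)},-34 \right)}\right) - 3045 = \left(\frac{1}{3} \left(-42\right) \left(1 + 2 \left(-42\right)\right) + 2 \left(-34\right) \left(3 - 34\right)\right) - 3045 = \left(\frac{1}{3} \left(-42\right) \left(1 - 84\right) + 2 \left(-34\right) \left(-31\right)\right) - 3045 = \left(\frac{1}{3} \left(-42\right) \left(-83\right) + 2108\right) - 3045 = \left(1162 + 2108\right) - 3045 = 3270 - 3045 = 225$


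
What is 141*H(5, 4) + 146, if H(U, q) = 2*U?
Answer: 1556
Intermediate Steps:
141*H(5, 4) + 146 = 141*(2*5) + 146 = 141*10 + 146 = 1410 + 146 = 1556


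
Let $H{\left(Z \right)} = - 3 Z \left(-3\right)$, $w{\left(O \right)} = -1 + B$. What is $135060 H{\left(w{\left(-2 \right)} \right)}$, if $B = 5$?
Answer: $4862160$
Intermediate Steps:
$w{\left(O \right)} = 4$ ($w{\left(O \right)} = -1 + 5 = 4$)
$H{\left(Z \right)} = 9 Z$
$135060 H{\left(w{\left(-2 \right)} \right)} = 135060 \cdot 9 \cdot 4 = 135060 \cdot 36 = 4862160$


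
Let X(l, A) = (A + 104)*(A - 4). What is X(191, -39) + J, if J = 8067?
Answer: 5272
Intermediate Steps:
X(l, A) = (-4 + A)*(104 + A) (X(l, A) = (104 + A)*(-4 + A) = (-4 + A)*(104 + A))
X(191, -39) + J = (-416 + (-39)**2 + 100*(-39)) + 8067 = (-416 + 1521 - 3900) + 8067 = -2795 + 8067 = 5272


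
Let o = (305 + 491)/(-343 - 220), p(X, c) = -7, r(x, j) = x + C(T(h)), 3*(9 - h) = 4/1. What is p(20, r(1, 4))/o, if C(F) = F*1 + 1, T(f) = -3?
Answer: 3941/796 ≈ 4.9510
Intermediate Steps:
h = 23/3 (h = 9 - 4/(3*1) = 9 - 4/3 = 23/3 ≈ 7.6667)
C(F) = 1 + F (C(F) = F + 1 = 1 + F)
r(x, j) = -2 + x (r(x, j) = x + (1 - 3) = x - 2 = -2 + x)
o = -796/563 (o = 796/(-563) = 796*(-1/563) = -796/563 ≈ -1.4139)
p(20, r(1, 4))/o = -7/(-796/563) = -7*(-563/796) = 3941/796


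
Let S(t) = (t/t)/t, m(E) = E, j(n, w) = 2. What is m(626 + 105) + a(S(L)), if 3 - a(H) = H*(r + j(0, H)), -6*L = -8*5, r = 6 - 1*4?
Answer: 3667/5 ≈ 733.40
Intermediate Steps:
r = 2 (r = 6 - 4 = 2)
L = 20/3 (L = -(-4)*5/3 = -⅙*(-40) = 20/3 ≈ 6.6667)
S(t) = 1/t
a(H) = 3 - 4*H (a(H) = 3 - H*(2 + 2) = 3 - H*4 = 3 - 4*H)
m(626 + 105) + a(S(L)) = (626 + 105) + (3 - 4/20/3) = 731 + (3 - 4*3/20) = 731 + (3 - ⅗) = 731 + 12/5 = 3667/5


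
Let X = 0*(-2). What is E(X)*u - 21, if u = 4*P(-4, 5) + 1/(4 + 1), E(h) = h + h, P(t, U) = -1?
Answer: -21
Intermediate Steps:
X = 0
E(h) = 2*h
u = -19/5 (u = 4*(-1) + 1/(4 + 1) = -4 + 1/5 = -19/5 ≈ -3.8000)
E(X)*u - 21 = (2*0)*(-19/5) - 21 = 0*(-19/5) - 21 = 0 - 21 = -21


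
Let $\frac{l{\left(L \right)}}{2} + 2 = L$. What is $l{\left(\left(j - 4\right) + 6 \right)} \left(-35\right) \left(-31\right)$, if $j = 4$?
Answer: $8680$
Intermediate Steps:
$l{\left(L \right)} = -4 + 2 L$
$l{\left(\left(j - 4\right) + 6 \right)} \left(-35\right) \left(-31\right) = \left(-4 + 2 \left(\left(4 - 4\right) + 6\right)\right) \left(-35\right) \left(-31\right) = \left(-4 + 2 \left(0 + 6\right)\right) \left(-35\right) \left(-31\right) = \left(-4 + 2 \cdot 6\right) \left(-35\right) \left(-31\right) = \left(-4 + 12\right) \left(-35\right) \left(-31\right) = 8 \left(-35\right) \left(-31\right) = \left(-280\right) \left(-31\right) = 8680$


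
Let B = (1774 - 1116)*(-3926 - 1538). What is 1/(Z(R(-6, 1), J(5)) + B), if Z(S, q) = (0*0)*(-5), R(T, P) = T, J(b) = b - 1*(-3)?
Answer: -1/3595312 ≈ -2.7814e-7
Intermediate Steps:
J(b) = 3 + b (J(b) = b + 3 = 3 + b)
Z(S, q) = 0 (Z(S, q) = 0*(-5) = 0)
B = -3595312 (B = 658*(-5464) = -3595312)
1/(Z(R(-6, 1), J(5)) + B) = 1/(0 - 3595312) = 1/(-3595312) = -1/3595312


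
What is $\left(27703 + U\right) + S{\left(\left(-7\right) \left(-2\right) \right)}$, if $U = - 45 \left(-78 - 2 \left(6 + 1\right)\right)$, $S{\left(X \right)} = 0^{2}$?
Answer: $31843$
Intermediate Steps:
$S{\left(X \right)} = 0$
$U = 4140$ ($U = - 45 \left(-78 - 14\right) = \left(-45\right) \left(-92\right) = 4140$)
$\left(27703 + U\right) + S{\left(\left(-7\right) \left(-2\right) \right)} = \left(27703 + 4140\right) + 0 = 31843 + 0 = 31843$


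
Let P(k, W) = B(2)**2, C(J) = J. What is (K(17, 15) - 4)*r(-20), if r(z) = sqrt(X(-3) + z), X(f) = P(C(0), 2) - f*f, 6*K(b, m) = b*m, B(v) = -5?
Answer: 77*I ≈ 77.0*I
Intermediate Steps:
K(b, m) = b*m/6 (K(b, m) = (b*m)/6 = b*m/6)
P(k, W) = 25 (P(k, W) = (-5)**2 = 25)
X(f) = 25 - f**2 (X(f) = 25 - f*f = 25 - f**2)
r(z) = sqrt(16 + z) (r(z) = sqrt((25 - 1*(-3)**2) + z) = sqrt((25 - 1*9) + z) = sqrt((25 - 9) + z) = sqrt(16 + z))
(K(17, 15) - 4)*r(-20) = ((1/6)*17*15 - 4)*sqrt(16 - 20) = (85/2 - 4)*sqrt(-4) = 77*(2*I)/2 = 77*I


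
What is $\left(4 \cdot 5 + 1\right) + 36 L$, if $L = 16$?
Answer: $597$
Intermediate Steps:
$\left(4 \cdot 5 + 1\right) + 36 L = \left(4 \cdot 5 + 1\right) + 36 \cdot 16 = \left(20 + 1\right) + 576 = 21 + 576 = 597$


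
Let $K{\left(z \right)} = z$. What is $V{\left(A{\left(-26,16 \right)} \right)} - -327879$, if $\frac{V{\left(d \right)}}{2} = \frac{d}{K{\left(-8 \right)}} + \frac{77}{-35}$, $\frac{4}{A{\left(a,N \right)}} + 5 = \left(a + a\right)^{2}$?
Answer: $\frac{4424667722}{13495} \approx 3.2787 \cdot 10^{5}$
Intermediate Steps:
$A{\left(a,N \right)} = \frac{4}{-5 + 4 a^{2}}$ ($A{\left(a,N \right)} = \frac{4}{-5 + \left(a + a\right)^{2}} = \frac{4}{-5 + \left(2 a\right)^{2}} = \frac{4}{-5 + 4 a^{2}}$)
$V{\left(d \right)} = - \frac{22}{5} - \frac{d}{4}$ ($V{\left(d \right)} = 2 \left(\frac{d}{-8} + \frac{77}{-35}\right) = 2 \left(d \left(- \frac{1}{8}\right) + 77 \left(- \frac{1}{35}\right)\right) = 2 \left(- \frac{d}{8} - \frac{11}{5}\right) = 2 \left(- \frac{11}{5} - \frac{d}{8}\right) = - \frac{22}{5} - \frac{d}{4}$)
$V{\left(A{\left(-26,16 \right)} \right)} - -327879 = \left(- \frac{22}{5} - \frac{4 \frac{1}{-5 + 4 \left(-26\right)^{2}}}{4}\right) - -327879 = \left(- \frac{22}{5} - \frac{4 \frac{1}{-5 + 4 \cdot 676}}{4}\right) + 327879 = \left(- \frac{22}{5} - \frac{4 \frac{1}{-5 + 2704}}{4}\right) + 327879 = \left(- \frac{22}{5} - \frac{4 \cdot \frac{1}{2699}}{4}\right) + 327879 = \left(- \frac{22}{5} - \frac{1}{2699}\right) + 327879 = - \frac{59383}{13495} + 327879 = \frac{4424667722}{13495}$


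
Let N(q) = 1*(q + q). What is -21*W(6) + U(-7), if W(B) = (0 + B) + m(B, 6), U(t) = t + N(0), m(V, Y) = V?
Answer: -259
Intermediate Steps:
N(q) = 2*q (N(q) = 1*(2*q) = 2*q)
U(t) = t (U(t) = t + 2*0 = t + 0 = t)
W(B) = 2*B (W(B) = (0 + B) + B = B + B = 2*B)
-21*W(6) + U(-7) = -42*6 - 7 = -21*12 - 7 = -252 - 7 = -259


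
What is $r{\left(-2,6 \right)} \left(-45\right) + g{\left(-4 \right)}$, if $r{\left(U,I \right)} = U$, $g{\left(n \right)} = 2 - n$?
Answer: $96$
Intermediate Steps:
$r{\left(-2,6 \right)} \left(-45\right) + g{\left(-4 \right)} = \left(-2\right) \left(-45\right) + \left(2 - -4\right) = 90 + \left(2 + 4\right) = 90 + 6 = 96$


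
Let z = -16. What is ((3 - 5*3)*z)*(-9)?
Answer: -1728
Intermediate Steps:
((3 - 5*3)*z)*(-9) = ((3 - 5*3)*(-16))*(-9) = ((3 - 15)*(-16))*(-9) = -12*(-16)*(-9) = 192*(-9) = -1728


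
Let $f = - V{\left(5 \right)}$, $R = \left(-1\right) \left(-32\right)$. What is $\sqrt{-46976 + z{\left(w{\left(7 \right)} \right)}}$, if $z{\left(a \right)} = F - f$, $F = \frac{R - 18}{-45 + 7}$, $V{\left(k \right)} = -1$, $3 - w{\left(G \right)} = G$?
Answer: $\frac{i \sqrt{16958830}}{19} \approx 216.74 i$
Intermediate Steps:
$w{\left(G \right)} = 3 - G$
$R = 32$
$f = 1$ ($f = \left(-1\right) \left(-1\right) = 1$)
$F = - \frac{7}{19}$ ($F = \frac{32 - 18}{-45 + 7} = \frac{14}{-38} = 14 \left(- \frac{1}{38}\right) = - \frac{7}{19} \approx -0.36842$)
$z{\left(a \right)} = - \frac{26}{19}$ ($z{\left(a \right)} = - \frac{7}{19} - 1 = - \frac{26}{19}$)
$\sqrt{-46976 + z{\left(w{\left(7 \right)} \right)}} = \sqrt{-46976 - \frac{26}{19}} = \sqrt{- \frac{892570}{19}} = \frac{i \sqrt{16958830}}{19}$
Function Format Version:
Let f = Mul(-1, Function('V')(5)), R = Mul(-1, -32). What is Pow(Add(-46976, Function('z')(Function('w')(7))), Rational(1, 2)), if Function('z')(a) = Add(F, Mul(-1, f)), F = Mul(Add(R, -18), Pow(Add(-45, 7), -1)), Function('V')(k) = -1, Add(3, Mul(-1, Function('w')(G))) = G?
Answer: Mul(Rational(1, 19), I, Pow(16958830, Rational(1, 2))) ≈ Mul(216.74, I)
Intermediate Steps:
Function('w')(G) = Add(3, Mul(-1, G))
R = 32
f = 1 (f = Mul(-1, -1) = 1)
F = Rational(-7, 19) (F = Mul(Add(32, -18), Pow(Add(-45, 7), -1)) = Mul(14, Pow(-38, -1)) = Mul(14, Rational(-1, 38)) = Rational(-7, 19) ≈ -0.36842)
Function('z')(a) = Rational(-26, 19) (Function('z')(a) = Add(Rational(-7, 19), Mul(-1, 1)) = Add(Rational(-7, 19), -1) = Rational(-26, 19))
Pow(Add(-46976, Function('z')(Function('w')(7))), Rational(1, 2)) = Pow(Add(-46976, Rational(-26, 19)), Rational(1, 2)) = Pow(Rational(-892570, 19), Rational(1, 2)) = Mul(Rational(1, 19), I, Pow(16958830, Rational(1, 2)))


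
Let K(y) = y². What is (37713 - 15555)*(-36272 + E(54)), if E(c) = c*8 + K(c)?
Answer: -729529992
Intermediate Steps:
E(c) = c² + 8*c (E(c) = c*8 + c² = 8*c + c² = c² + 8*c)
(37713 - 15555)*(-36272 + E(54)) = (37713 - 15555)*(-36272 + 54*(8 + 54)) = 22158*(-36272 + 54*62) = 22158*(-36272 + 3348) = 22158*(-32924) = -729529992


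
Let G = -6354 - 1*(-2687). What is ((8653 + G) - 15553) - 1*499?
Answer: -11066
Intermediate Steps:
G = -3667 (G = -6354 + 2687 = -3667)
((8653 + G) - 15553) - 1*499 = ((8653 - 3667) - 15553) - 1*499 = (4986 - 15553) - 499 = -10567 - 499 = -11066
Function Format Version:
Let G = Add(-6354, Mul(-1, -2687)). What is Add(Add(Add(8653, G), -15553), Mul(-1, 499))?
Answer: -11066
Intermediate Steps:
G = -3667 (G = Add(-6354, 2687) = -3667)
Add(Add(Add(8653, G), -15553), Mul(-1, 499)) = Add(Add(Add(8653, -3667), -15553), Mul(-1, 499)) = Add(Add(4986, -15553), -499) = Add(-10567, -499) = -11066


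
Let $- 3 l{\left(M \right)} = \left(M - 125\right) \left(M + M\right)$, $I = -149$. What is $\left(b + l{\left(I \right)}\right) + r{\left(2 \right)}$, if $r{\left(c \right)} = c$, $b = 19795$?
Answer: $- \frac{22261}{3} \approx -7420.3$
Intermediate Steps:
$l{\left(M \right)} = - \frac{2 M \left(-125 + M\right)}{3}$ ($l{\left(M \right)} = - \frac{\left(M - 125\right) \left(M + M\right)}{3} = - \frac{\left(-125 + M\right) 2 M}{3} = - \frac{2 M \left(-125 + M\right)}{3}$)
$\left(b + l{\left(I \right)}\right) + r{\left(2 \right)} = \left(19795 + \frac{2}{3} \left(-149\right) \left(125 - -149\right)\right) + 2 = \left(19795 + \frac{2}{3} \left(-149\right) \left(125 + 149\right)\right) + 2 = \left(19795 + \frac{2}{3} \left(-149\right) 274\right) + 2 = \left(19795 - \frac{81652}{3}\right) + 2 = - \frac{22267}{3} + 2 = - \frac{22261}{3}$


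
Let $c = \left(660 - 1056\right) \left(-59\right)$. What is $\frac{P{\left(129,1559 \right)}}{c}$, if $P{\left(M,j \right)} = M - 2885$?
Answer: $- \frac{689}{5841} \approx -0.11796$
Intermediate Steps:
$c = 23364$ ($c = \left(-396\right) \left(-59\right) = 23364$)
$P{\left(M,j \right)} = -2885 + M$
$\frac{P{\left(129,1559 \right)}}{c} = \frac{-2885 + 129}{23364} = \left(-2756\right) \frac{1}{23364} = - \frac{689}{5841}$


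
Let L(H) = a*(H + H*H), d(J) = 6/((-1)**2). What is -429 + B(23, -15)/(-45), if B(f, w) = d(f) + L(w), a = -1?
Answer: -6367/15 ≈ -424.47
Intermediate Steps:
d(J) = 6 (d(J) = 6/1 = 6*1 = 6)
L(H) = -H - H**2 (L(H) = -(H + H*H) = -(H + H**2) = -H - H**2)
B(f, w) = 6 - w*(1 + w)
-429 + B(23, -15)/(-45) = -429 + (6 - 1*(-15)*(1 - 15))/(-45) = -429 - (6 - 1*(-15)*(-14))/45 = -429 - (6 - 210)/45 = -429 - 1/45*(-204) = -429 + 68/15 = -6367/15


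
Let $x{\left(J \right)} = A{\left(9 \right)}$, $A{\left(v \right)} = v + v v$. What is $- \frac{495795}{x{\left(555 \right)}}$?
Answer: $- \frac{33053}{6} \approx -5508.8$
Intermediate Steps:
$A{\left(v \right)} = v + v^{2}$
$x{\left(J \right)} = 90$ ($x{\left(J \right)} = 9 \left(1 + 9\right) = 9 \cdot 10 = 90$)
$- \frac{495795}{x{\left(555 \right)}} = - \frac{495795}{90} = \left(-495795\right) \frac{1}{90} = - \frac{33053}{6}$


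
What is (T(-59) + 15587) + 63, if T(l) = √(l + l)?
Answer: 15650 + I*√118 ≈ 15650.0 + 10.863*I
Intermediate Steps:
T(l) = √2*√l (T(l) = √(2*l) = √2*√l)
(T(-59) + 15587) + 63 = (√2*√(-59) + 15587) + 63 = (√2*(I*√59) + 15587) + 63 = (I*√118 + 15587) + 63 = (15587 + I*√118) + 63 = 15650 + I*√118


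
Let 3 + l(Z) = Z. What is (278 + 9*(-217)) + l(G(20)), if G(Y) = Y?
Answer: -1658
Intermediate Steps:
l(Z) = -3 + Z
(278 + 9*(-217)) + l(G(20)) = (278 + 9*(-217)) + (-3 + 20) = (278 - 1953) + 17 = -1675 + 17 = -1658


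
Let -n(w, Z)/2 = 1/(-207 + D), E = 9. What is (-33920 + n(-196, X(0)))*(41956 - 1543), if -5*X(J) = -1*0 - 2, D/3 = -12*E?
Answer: -242633158978/177 ≈ -1.3708e+9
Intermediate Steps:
D = -324 (D = 3*(-12*9) = 3*(-108) = -324)
X(J) = ⅖ (X(J) = -(-1*0 - 2)/5 = -(0 - 2)/5 = -⅕*(-2) = ⅖)
n(w, Z) = 2/531 (n(w, Z) = -2/(-207 - 324) = -2/(-531) = -2*(-1/531) = 2/531)
(-33920 + n(-196, X(0)))*(41956 - 1543) = (-33920 + 2/531)*(41956 - 1543) = -18011518/531*40413 = -242633158978/177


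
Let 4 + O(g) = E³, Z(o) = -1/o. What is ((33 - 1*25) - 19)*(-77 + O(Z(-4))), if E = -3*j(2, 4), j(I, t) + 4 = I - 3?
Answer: -36234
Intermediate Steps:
j(I, t) = -7 + I (j(I, t) = -4 + (I - 3) = -4 + (-3 + I) = -7 + I)
E = 15 (E = -3*(-7 + 2) = -3*(-5) = 15)
O(g) = 3371 (O(g) = -4 + 15³ = -4 + 3375 = 3371)
((33 - 1*25) - 19)*(-77 + O(Z(-4))) = ((33 - 1*25) - 19)*(-77 + 3371) = ((33 - 25) - 19)*3294 = (8 - 19)*3294 = -11*3294 = -36234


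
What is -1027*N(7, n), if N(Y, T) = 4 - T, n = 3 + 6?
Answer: 5135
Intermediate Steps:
n = 9
-1027*N(7, n) = -1027*(4 - 1*9) = -1027*(4 - 9) = -1027*(-5) = 5135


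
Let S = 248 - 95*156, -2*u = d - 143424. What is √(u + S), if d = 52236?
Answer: √31022 ≈ 176.13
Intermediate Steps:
u = 45594 (u = -(52236 - 143424)/2 = -½*(-91188) = 45594)
S = -14572 (S = 248 - 14820 = -14572)
√(u + S) = √(45594 - 14572) = √31022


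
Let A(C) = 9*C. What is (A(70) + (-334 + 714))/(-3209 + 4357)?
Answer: 505/574 ≈ 0.87979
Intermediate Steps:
(A(70) + (-334 + 714))/(-3209 + 4357) = (9*70 + (-334 + 714))/(-3209 + 4357) = (630 + 380)/1148 = 1010*(1/1148) = 505/574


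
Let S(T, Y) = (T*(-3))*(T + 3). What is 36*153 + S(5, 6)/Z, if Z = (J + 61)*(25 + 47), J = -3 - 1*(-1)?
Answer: 974911/177 ≈ 5508.0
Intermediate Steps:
J = -2 (J = -3 + 1 = -2)
S(T, Y) = -3*T*(3 + T) (S(T, Y) = (-3*T)*(3 + T) = -3*T*(3 + T))
Z = 4248 (Z = (-2 + 61)*(25 + 47) = 59*72 = 4248)
36*153 + S(5, 6)/Z = 36*153 - 3*5*(3 + 5)/4248 = 5508 - 3*5*8*(1/4248) = 5508 - 120*1/4248 = 5508 - 5/177 = 974911/177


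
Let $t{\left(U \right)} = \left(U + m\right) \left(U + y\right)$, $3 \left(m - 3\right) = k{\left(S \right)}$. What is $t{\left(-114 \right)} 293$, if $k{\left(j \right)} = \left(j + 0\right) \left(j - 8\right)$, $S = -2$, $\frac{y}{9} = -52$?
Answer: $17791546$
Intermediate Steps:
$y = -468$ ($y = 9 \left(-52\right) = -468$)
$k{\left(j \right)} = j \left(-8 + j\right)$
$m = \frac{29}{3}$ ($m = 3 + \frac{\left(-2\right) \left(-8 - 2\right)}{3} = 3 + \frac{\left(-2\right) \left(-10\right)}{3} = 3 + \frac{1}{3} \cdot 20 = 3 + \frac{20}{3} = \frac{29}{3} \approx 9.6667$)
$t{\left(U \right)} = \left(-468 + U\right) \left(\frac{29}{3} + U\right)$ ($t{\left(U \right)} = \left(U + \frac{29}{3}\right) \left(U - 468\right) = \left(\frac{29}{3} + U\right) \left(-468 + U\right) = \left(-468 + U\right) \left(\frac{29}{3} + U\right)$)
$t{\left(-114 \right)} 293 = \left(-4524 + \left(-114\right)^{2} - -52250\right) 293 = \left(-4524 + 12996 + 52250\right) 293 = 60722 \cdot 293 = 17791546$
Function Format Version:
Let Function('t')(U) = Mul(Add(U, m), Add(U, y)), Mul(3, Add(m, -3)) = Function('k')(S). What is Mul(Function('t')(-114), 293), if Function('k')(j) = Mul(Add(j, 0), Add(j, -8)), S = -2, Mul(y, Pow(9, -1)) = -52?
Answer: 17791546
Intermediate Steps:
y = -468 (y = Mul(9, -52) = -468)
Function('k')(j) = Mul(j, Add(-8, j))
m = Rational(29, 3) (m = Add(3, Mul(Rational(1, 3), Mul(-2, Add(-8, -2)))) = Add(3, Mul(Rational(1, 3), Mul(-2, -10))) = Add(3, Mul(Rational(1, 3), 20)) = Add(3, Rational(20, 3)) = Rational(29, 3) ≈ 9.6667)
Function('t')(U) = Mul(Add(-468, U), Add(Rational(29, 3), U)) (Function('t')(U) = Mul(Add(U, Rational(29, 3)), Add(U, -468)) = Mul(Add(Rational(29, 3), U), Add(-468, U)) = Mul(Add(-468, U), Add(Rational(29, 3), U)))
Mul(Function('t')(-114), 293) = Mul(Add(-4524, Pow(-114, 2), Mul(Rational(-1375, 3), -114)), 293) = Mul(Add(-4524, 12996, 52250), 293) = Mul(60722, 293) = 17791546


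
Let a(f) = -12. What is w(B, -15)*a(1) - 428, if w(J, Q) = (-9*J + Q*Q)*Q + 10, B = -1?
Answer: 41572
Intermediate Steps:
w(J, Q) = 10 + Q*(Q² - 9*J) (w(J, Q) = (-9*J + Q²)*Q + 10 = (Q² - 9*J)*Q + 10 = Q*(Q² - 9*J) + 10 = 10 + Q*(Q² - 9*J))
w(B, -15)*a(1) - 428 = (10 + (-15)³ - 9*(-1)*(-15))*(-12) - 428 = (10 - 3375 - 135)*(-12) - 428 = -3500*(-12) - 428 = 42000 - 428 = 41572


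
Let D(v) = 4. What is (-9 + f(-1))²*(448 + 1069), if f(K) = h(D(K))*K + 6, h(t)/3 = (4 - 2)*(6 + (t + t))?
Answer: 11482173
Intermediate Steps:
h(t) = 36 + 12*t (h(t) = 3*((4 - 2)*(6 + (t + t))) = 3*(2*(6 + 2*t)) = 3*(12 + 4*t) = 36 + 12*t)
f(K) = 6 + 84*K (f(K) = (36 + 12*4)*K + 6 = (36 + 48)*K + 6 = 84*K + 6 = 6 + 84*K)
(-9 + f(-1))²*(448 + 1069) = (-9 + (6 + 84*(-1)))²*(448 + 1069) = (-9 + (6 - 84))²*1517 = (-9 - 78)²*1517 = (-87)²*1517 = 7569*1517 = 11482173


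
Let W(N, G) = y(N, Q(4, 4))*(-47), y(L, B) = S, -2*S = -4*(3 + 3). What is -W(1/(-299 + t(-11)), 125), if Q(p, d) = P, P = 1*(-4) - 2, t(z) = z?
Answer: 564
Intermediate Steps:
S = 12 (S = -(-2)*(3 + 3) = -(-2)*6 = -½*(-24) = 12)
P = -6 (P = -4 - 2 = -6)
Q(p, d) = -6
y(L, B) = 12
W(N, G) = -564 (W(N, G) = 12*(-47) = -564)
-W(1/(-299 + t(-11)), 125) = -1*(-564) = 564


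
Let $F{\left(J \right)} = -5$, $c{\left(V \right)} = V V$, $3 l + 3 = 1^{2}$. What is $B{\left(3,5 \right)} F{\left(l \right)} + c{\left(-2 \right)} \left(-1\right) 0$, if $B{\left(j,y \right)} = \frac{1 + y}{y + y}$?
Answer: $-3$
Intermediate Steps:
$l = - \frac{2}{3}$ ($l = -1 + \frac{1^{2}}{3} = -1 + \frac{1}{3} \cdot 1 = -1 + \frac{1}{3} = - \frac{2}{3} \approx -0.66667$)
$c{\left(V \right)} = V^{2}$
$B{\left(j,y \right)} = \frac{1 + y}{2 y}$
$B{\left(3,5 \right)} F{\left(l \right)} + c{\left(-2 \right)} \left(-1\right) 0 = \frac{1 + 5}{2 \cdot 5} \left(-5\right) + \left(-2\right)^{2} \left(-1\right) 0 = \frac{1}{2} \cdot \frac{1}{5} \cdot 6 \left(-5\right) + 4 \left(-1\right) 0 = \frac{3}{5} \left(-5\right) - 0 = -3 + 0 = -3$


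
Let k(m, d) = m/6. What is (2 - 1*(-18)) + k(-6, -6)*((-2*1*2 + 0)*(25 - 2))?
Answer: 112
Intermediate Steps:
k(m, d) = m/6 (k(m, d) = m*(1/6) = m/6)
(2 - 1*(-18)) + k(-6, -6)*((-2*1*2 + 0)*(25 - 2)) = (2 - 1*(-18)) + ((1/6)*(-6))*((-2*1*2 + 0)*(25 - 2)) = (2 + 18) - (-2*2 + 0)*23 = 20 - (-4 + 0)*23 = 20 - (-4)*23 = 20 - 1*(-92) = 20 + 92 = 112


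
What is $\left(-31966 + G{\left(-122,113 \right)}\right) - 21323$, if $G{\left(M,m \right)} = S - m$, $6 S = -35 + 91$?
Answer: $- \frac{160178}{3} \approx -53393.0$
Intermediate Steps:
$S = \frac{28}{3}$ ($S = \frac{-35 + 91}{6} = \frac{1}{6} \cdot 56 = \frac{28}{3} \approx 9.3333$)
$G{\left(M,m \right)} = \frac{28}{3} - m$
$\left(-31966 + G{\left(-122,113 \right)}\right) - 21323 = \left(-31966 + \left(\frac{28}{3} - 113\right)\right) - 21323 = \left(-31966 - \frac{311}{3}\right) - 21323 = - \frac{96209}{3} - 21323 = - \frac{160178}{3}$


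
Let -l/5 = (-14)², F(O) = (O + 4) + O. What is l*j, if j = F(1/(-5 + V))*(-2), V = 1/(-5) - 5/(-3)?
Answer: 356720/53 ≈ 6730.6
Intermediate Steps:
V = 22/15 (V = 1*(-⅕) - 5*(-⅓) = -⅕ + 5/3 = 22/15 ≈ 1.4667)
F(O) = 4 + 2*O (F(O) = (4 + O) + O = 4 + 2*O)
j = -364/53 (j = (4 + 2/(-5 + 22/15))*(-2) = (4 + 2/(-53/15))*(-2) = (4 + 2*(-15/53))*(-2) = (4 - 30/53)*(-2) = (182/53)*(-2) = -364/53 ≈ -6.8679)
l = -980 (l = -5*(-14)² = -5*196 = -980)
l*j = -980*(-364/53) = 356720/53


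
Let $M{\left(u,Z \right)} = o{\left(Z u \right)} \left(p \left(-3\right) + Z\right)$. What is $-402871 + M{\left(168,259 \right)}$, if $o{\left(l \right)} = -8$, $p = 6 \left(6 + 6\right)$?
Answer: $-403215$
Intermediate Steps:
$p = 72$ ($p = 6 \cdot 12 = 72$)
$M{\left(u,Z \right)} = 1728 - 8 Z$ ($M{\left(u,Z \right)} = - 8 \left(72 \left(-3\right) + Z\right) = - 8 \left(-216 + Z\right) = 1728 - 8 Z$)
$-402871 + M{\left(168,259 \right)} = -402871 + \left(1728 - 2072\right) = -402871 - 344 = -403215$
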